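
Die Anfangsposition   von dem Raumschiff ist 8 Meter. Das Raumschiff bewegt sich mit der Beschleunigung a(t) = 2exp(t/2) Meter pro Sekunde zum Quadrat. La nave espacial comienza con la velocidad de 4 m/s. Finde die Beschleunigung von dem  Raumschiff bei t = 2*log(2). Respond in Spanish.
Usando a(t) = 2·exp(t/2) y sustituyendo t = 2*log(2), encontramos a = 4.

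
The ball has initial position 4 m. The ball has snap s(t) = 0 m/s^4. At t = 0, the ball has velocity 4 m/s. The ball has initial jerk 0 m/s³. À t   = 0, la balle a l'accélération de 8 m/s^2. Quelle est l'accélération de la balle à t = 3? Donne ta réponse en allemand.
Um dies zu lösen, müssen wir 2 Stammfunktionen unserer Gleichung für den Snap s(t) = 0 finden. Mit ∫s(t)dt und Anwendung von j(0) = 0, finden wir j(t) = 0. Mit ∫j(t)dt und Anwendung von a(0) = 8, finden wir a(t) = 8. Aus der Gleichung für die Beschleunigung a(t) = 8, setzen wir t = 3 ein und erhalten a = 8.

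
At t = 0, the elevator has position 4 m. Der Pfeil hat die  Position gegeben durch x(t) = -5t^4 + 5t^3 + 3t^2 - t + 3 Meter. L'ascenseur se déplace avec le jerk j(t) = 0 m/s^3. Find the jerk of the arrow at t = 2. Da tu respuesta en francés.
Nous devons dériver notre équation de la position x(t) = -5·t^4 + 5·t^3 + 3·t^2 - t + 3 3 fois. La dérivée de la position donne la vitesse: v(t) = -20·t^3 + 15·t^2 + 6·t - 1. En prenant d/dt de v(t), nous trouvons a(t) = -60·t^2 + 30·t + 6. En prenant d/dt de a(t), nous trouvons j(t) = 30 - 120·t. Nous avons le jerk j(t) = 30 - 120·t. En substituant t = 2: j(2) = -210.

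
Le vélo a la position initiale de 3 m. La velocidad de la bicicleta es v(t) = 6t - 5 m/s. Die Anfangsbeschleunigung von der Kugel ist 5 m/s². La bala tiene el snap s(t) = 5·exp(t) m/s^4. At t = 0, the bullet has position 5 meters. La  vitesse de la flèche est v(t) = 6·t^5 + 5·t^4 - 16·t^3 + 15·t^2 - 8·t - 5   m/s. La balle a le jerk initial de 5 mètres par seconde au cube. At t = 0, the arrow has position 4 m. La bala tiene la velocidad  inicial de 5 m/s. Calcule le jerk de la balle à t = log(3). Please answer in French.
Nous devons trouver l'intégrale de notre équation du snap s(t) = 5·exp(t) 1 fois. La primitive du snap est le jerk. En utilisant j(0) = 5, nous obtenons j(t) = 5·exp(t). De l'équation du jerk j(t) = 5·exp(t), nous substituons t = log(3) pour obtenir j = 15.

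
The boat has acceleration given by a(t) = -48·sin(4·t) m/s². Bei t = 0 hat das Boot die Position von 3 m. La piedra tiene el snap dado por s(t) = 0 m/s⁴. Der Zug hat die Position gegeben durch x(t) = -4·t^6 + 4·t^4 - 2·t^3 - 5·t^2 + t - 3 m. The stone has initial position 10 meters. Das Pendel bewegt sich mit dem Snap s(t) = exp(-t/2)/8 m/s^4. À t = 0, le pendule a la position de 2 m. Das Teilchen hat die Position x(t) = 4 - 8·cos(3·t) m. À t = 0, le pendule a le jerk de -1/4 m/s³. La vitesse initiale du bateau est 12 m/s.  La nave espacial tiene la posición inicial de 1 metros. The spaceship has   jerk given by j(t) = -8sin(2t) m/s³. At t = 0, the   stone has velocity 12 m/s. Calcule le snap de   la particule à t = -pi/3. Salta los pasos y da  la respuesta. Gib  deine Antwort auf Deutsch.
Die Antwort ist 648.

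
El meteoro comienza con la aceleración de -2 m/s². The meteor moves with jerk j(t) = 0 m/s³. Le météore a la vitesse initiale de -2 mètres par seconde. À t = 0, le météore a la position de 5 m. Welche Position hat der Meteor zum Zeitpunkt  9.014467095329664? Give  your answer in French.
Nous devons trouver la primitive de notre équation du jerk j(t) = 0 3 fois. En prenant ∫j(t)dt et en appliquant a(0) = -2, nous trouvons a(t) = -2. En prenant ∫a(t)dt et en appliquant v(0) = -2, nous trouvons v(t) = -2·t - 2. L'intégrale de la vitesse est la position. En utilisant x(0) = 5, nous obtenons x(t) = -t^2 - 2·t + 5. De l'équation de la position x(t) = -t^2 - 2·t + 5, nous substituons t = 9.014467095329664 pour obtenir x = -94.2895512034406.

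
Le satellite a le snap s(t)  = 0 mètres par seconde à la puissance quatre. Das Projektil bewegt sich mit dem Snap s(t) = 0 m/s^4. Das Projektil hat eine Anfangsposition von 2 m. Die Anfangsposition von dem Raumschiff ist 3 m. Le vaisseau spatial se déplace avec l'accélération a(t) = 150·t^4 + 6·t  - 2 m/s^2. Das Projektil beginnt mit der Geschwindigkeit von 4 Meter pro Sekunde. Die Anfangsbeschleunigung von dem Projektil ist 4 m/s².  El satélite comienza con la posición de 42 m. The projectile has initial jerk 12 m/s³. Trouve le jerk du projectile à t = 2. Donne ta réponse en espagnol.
Partiendo del snap s(t) = 0, tomamos 1 integral. Integrando el snap y usando la condición inicial j(0) = 12, obtenemos j(t) = 12. Usando j(t) = 12 y sustituyendo t = 2, encontramos j = 12.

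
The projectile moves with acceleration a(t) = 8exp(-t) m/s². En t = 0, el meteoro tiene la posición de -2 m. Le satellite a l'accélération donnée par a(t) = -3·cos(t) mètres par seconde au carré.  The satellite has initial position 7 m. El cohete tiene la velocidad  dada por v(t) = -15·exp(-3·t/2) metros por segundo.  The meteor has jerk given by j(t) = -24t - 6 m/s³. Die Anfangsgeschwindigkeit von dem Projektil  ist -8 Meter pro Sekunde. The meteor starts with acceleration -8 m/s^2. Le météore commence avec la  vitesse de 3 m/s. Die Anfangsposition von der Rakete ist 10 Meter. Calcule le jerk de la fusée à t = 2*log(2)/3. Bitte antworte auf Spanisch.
Debemos derivar nuestra ecuación de la velocidad v(t) = -15·exp(-3·t/2) 2 veces. Tomando d/dt de v(t), encontramos a(t) = 45·exp(-3·t/2)/2. Tomando d/dt de a(t), encontramos j(t) = -135·exp(-3·t/2)/4. De la ecuación de la sacudida j(t) = -135·exp(-3·t/2)/4, sustituimos t = 2*log(2)/3 para obtener j = -135/8.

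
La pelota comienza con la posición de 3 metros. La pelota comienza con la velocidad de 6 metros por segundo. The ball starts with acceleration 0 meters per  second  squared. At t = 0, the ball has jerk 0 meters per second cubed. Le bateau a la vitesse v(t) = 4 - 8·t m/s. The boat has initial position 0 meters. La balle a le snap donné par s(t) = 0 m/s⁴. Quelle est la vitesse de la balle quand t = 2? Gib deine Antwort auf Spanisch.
Debemos encontrar la antiderivada de nuestra ecuación del snap s(t) = 0 3 veces. Integrando el snap y usando la condición inicial j(0) = 0, obtenemos j(t) = 0. La antiderivada de la sacudida, con a(0) = 0, da la aceleración: a(t) = 0. Integrando la aceleración y usando la condición inicial v(0) = 6, obtenemos v(t) = 6. De la ecuación de la velocidad v(t) = 6, sustituimos t = 2 para obtener v = 6.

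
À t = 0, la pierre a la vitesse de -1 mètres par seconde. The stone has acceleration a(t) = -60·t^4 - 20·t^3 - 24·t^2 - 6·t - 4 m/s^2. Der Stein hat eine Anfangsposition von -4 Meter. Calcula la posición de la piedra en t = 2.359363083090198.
Debemos encontrar la integral de nuestra ecuación de la aceleración a(t) = -60·t^4 - 20·t^3 - 24·t^2 - 6·t - 4 2 veces. Integrando la aceleración y usando la condición inicial v(0) = -1, obtenemos v(t) = -12·t^5 - 5·t^4 - 8·t^3 - 3·t^2 - 4·t - 1. La antiderivada de la velocidad, con x(0) = -4, da la posición: x(t) = -2·t^6 - t^5 - 2·t^4 - t^3 - 2·t^2 - t - 4. Usando x(t) = -2·t^6 - t^5 - 2·t^4 - t^3 - 2·t^2 - t - 4 y sustituyendo t = 2.359363083090198, encontramos x = -510.693401599262.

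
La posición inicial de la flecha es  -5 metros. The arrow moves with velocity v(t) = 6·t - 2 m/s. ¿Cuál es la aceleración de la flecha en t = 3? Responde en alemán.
Wir müssen unsere Gleichung für die Geschwindigkeit v(t) = 6·t - 2 1-mal ableiten. Mit d/dt von v(t) finden wir a(t) = 6. Aus der Gleichung für die Beschleunigung a(t) = 6, setzen wir t = 3 ein und erhalten a = 6.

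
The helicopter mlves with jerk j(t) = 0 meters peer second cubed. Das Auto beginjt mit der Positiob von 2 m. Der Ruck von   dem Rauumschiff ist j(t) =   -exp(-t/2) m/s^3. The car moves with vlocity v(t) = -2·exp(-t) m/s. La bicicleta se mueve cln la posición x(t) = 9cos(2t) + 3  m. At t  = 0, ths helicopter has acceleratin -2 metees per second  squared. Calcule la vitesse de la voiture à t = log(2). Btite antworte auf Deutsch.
Aus der Gleichung für die Geschwindigkeit v(t) = -2·exp(-t), setzen wir t = log(2) ein und erhalten v = -1.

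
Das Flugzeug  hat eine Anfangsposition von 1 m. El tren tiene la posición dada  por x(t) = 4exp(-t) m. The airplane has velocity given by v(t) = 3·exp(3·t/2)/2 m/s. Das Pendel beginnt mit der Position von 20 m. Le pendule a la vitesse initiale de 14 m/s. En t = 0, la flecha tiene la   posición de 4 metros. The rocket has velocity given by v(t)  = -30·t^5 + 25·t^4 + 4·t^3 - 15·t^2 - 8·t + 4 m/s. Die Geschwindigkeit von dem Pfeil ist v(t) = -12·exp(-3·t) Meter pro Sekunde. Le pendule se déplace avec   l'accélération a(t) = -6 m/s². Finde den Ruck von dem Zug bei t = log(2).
Um dies zu lösen, müssen wir 3 Ableitungen unserer Gleichung für die Position x(t) = 4·exp(-t) nehmen. Mit d/dt von x(t) finden wir v(t) = -4·exp(-t). Durch Ableiten von der Geschwindigkeit erhalten wir die Beschleunigung: a(t) = 4·exp(-t). Mit d/dt von a(t) finden wir j(t) = -4·exp(-t). Mit j(t) = -4·exp(-t) und Einsetzen von t = log(2), finden wir j = -2.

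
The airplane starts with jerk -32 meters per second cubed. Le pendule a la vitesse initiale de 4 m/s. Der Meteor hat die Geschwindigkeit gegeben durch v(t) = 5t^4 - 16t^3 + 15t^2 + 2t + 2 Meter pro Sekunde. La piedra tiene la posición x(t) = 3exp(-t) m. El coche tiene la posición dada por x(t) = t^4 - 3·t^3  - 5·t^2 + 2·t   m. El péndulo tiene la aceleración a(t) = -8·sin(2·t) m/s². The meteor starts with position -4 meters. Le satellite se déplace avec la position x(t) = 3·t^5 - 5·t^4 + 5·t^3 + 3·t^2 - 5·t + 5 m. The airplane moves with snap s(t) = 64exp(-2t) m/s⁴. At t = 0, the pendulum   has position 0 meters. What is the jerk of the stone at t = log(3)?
Starting from position x(t) = 3·exp(-t), we take 3 derivatives. Differentiating position, we get velocity: v(t) = -3·exp(-t). The derivative of velocity gives acceleration: a(t) = 3·exp(-t). Taking d/dt of a(t), we find j(t) = -3·exp(-t). From the given jerk equation j(t) = -3·exp(-t), we substitute t = log(3) to get j = -1.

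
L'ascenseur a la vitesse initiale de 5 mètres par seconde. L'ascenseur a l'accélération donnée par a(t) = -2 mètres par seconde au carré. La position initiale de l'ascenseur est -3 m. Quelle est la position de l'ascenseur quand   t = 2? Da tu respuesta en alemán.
Wir müssen unsere Gleichung für die Beschleunigung a(t) = -2 2-mal integrieren. Durch Integration von der Beschleunigung und Verwendung der Anfangsbedingung v(0) = 5, erhalten wir v(t) = 5 - 2·t. Durch Integration von der Geschwindigkeit und Verwendung der Anfangsbedingung x(0) = -3, erhalten wir x(t) = -t^2 + 5·t - 3. Wir haben die Position x(t) = -t^2 + 5·t - 3. Durch Einsetzen von t = 2: x(2) = 3.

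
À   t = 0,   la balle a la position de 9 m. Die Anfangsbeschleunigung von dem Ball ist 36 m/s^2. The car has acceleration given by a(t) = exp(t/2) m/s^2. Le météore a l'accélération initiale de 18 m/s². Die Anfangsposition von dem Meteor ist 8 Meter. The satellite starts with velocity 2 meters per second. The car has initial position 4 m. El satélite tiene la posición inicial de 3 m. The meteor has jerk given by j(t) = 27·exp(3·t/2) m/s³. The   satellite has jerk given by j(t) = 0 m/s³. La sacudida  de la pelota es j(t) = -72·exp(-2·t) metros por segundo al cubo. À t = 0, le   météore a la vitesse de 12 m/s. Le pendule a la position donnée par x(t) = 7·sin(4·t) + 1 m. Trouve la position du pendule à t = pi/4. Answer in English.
From the given position equation x(t) = 7·sin(4·t) + 1, we substitute t = pi/4 to get x = 1.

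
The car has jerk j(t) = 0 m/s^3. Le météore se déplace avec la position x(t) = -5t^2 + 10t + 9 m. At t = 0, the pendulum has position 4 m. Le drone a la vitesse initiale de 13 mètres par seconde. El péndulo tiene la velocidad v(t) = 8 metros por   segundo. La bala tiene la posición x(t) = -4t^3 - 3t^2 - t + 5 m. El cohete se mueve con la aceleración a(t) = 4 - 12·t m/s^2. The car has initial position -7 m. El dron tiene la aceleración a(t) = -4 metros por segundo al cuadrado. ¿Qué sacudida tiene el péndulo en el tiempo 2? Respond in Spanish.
Debemos derivar nuestra ecuación de la velocidad v(t) = 8 2 veces. Tomando d/dt de v(t), encontramos a(t) = 0. La derivada de la aceleración da la sacudida: j(t) = 0. Usando j(t) = 0 y sustituyendo t = 2, encontramos j = 0.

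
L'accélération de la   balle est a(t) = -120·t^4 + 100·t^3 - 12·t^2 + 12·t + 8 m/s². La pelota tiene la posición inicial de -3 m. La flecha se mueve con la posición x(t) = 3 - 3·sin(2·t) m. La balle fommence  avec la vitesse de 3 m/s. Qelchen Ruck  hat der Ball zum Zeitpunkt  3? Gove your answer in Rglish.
To solve this, we need to take 1 derivative of our acceleration equation a(t) = -120·t^4 + 100·t^3 - 12·t^2 + 12·t + 8. Differentiating acceleration, we get jerk: j(t) = -480·t^3 + 300·t^2 - 24·t + 12. Using j(t) = -480·t^3 + 300·t^2 - 24·t + 12 and substituting t = 3, we find j = -10320.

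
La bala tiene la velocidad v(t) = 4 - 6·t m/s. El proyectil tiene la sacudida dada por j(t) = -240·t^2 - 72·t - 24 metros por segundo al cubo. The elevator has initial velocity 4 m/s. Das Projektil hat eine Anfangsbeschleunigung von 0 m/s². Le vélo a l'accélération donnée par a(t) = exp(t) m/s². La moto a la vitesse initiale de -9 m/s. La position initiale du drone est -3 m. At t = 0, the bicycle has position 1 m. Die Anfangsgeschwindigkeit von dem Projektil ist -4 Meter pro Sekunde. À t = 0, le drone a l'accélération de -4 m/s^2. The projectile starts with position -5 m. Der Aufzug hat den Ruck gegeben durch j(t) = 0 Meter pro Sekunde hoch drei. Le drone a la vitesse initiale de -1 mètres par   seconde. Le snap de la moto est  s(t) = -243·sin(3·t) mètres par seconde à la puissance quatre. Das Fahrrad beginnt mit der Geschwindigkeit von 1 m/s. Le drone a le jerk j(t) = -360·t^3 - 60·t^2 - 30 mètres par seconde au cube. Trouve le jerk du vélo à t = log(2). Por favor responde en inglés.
Starting from acceleration a(t) = exp(t), we take 1 derivative. Taking d/dt of a(t), we find j(t) = exp(t). From the given jerk equation j(t) = exp(t), we substitute t = log(2) to get j = 2.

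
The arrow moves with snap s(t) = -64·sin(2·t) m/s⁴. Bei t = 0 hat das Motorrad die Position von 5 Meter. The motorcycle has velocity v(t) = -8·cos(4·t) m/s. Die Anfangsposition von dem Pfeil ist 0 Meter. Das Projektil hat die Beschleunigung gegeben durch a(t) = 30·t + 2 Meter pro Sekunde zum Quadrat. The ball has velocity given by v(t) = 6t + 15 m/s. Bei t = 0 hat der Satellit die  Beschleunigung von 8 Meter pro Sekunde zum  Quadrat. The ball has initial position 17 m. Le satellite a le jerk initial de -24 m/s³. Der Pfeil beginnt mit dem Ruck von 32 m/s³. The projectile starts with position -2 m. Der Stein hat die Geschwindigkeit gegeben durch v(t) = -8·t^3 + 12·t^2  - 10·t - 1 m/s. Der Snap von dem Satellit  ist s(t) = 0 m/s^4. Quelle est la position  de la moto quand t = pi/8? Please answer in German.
Wir müssen das Integral unserer Gleichung für die Geschwindigkeit v(t) = -8·cos(4·t) 1-mal finden. Die Stammfunktion von der Geschwindigkeit, mit x(0) = 5, ergibt die Position: x(t) = 5 - 2·sin(4·t). Aus der Gleichung für die Position x(t) = 5 - 2·sin(4·t), setzen wir t = pi/8 ein und erhalten x = 3.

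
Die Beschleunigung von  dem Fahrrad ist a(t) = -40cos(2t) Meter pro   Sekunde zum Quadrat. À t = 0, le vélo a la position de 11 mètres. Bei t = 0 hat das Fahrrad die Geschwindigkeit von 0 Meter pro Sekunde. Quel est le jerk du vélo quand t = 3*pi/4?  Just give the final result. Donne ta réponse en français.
À t = 3*pi/4, j = -80.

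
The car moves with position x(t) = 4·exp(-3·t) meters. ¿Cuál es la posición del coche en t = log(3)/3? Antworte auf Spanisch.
Usando x(t) = 4·exp(-3·t) y sustituyendo t = log(3)/3, encontramos x = 4/3.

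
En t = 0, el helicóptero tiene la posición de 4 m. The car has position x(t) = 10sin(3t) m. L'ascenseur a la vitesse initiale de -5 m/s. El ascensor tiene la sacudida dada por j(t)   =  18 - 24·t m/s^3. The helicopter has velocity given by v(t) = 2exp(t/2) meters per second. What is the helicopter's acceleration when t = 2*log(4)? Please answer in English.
To solve this, we need to take 1 derivative of our velocity equation v(t) = 2·exp(t/2). The derivative of velocity gives acceleration: a(t) = exp(t/2). From the given acceleration equation a(t) = exp(t/2), we substitute t = 2*log(4) to get a = 4.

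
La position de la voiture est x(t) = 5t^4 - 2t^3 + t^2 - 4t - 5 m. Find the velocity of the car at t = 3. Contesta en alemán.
Wir müssen unsere Gleichung für die Position x(t) = 5·t^4 - 2·t^3 + t^2 - 4·t - 5 1-mal ableiten. Durch Ableiten von der Position erhalten wir die Geschwindigkeit: v(t) = 20·t^3 - 6·t^2 + 2·t - 4. Wir haben die Geschwindigkeit v(t) = 20·t^3 - 6·t^2 + 2·t - 4. Durch Einsetzen von t = 3: v(3) = 488.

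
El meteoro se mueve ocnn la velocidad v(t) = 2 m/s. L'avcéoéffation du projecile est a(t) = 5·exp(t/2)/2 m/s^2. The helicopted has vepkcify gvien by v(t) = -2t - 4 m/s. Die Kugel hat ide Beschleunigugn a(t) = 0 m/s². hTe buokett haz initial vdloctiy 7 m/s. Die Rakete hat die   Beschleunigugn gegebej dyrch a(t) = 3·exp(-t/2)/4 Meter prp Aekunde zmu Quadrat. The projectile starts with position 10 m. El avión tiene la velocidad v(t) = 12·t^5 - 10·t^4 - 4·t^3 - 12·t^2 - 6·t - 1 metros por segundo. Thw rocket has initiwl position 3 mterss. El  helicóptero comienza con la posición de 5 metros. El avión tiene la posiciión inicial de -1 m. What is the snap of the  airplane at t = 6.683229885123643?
We must differentiate our velocity equation v(t) = 12·t^5 - 10·t^4 - 4·t^3 - 12·t^2 - 6·t - 1 3 times. The derivative of velocity gives acceleration: a(t) = 60·t^4 - 40·t^3 - 12·t^2 - 24·t - 6. The derivative of acceleration gives jerk: j(t) = 240·t^3 - 120·t^2 - 24·t - 24. Differentiating jerk, we get snap: s(t) = 720·t^2 - 240·t - 24. From the given snap equation s(t) = 720·t^2 - 240·t - 24, we substitute t = 6.683229885123643 to get s = 30531.2292497054.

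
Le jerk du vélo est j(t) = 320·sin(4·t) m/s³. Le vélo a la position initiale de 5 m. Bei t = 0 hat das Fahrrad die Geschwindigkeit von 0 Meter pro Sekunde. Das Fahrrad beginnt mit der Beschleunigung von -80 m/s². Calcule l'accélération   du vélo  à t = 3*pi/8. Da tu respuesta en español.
Necesitamos integrar nuestra ecuación de la sacudida j(t) = 320·sin(4·t) 1 vez. Tomando ∫j(t)dt y aplicando a(0) = -80, encontramos a(t) = -80·cos(4·t). Tenemos la aceleración a(t) = -80·cos(4·t). Sustituyendo t = 3*pi/8: a(3*pi/8) = 0.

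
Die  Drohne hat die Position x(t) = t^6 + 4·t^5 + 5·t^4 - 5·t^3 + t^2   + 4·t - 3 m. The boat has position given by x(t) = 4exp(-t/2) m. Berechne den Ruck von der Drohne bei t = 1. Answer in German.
Wir müssen unsere Gleichung für die Position x(t) = t^6 + 4·t^5 + 5·t^4 - 5·t^3 + t^2 + 4·t - 3 3-mal ableiten. Die Ableitung von der Position ergibt die Geschwindigkeit: v(t) = 6·t^5 + 20·t^4 + 20·t^3 - 15·t^2 + 2·t + 4. Die Ableitung von der Geschwindigkeit ergibt die Beschleunigung: a(t) = 30·t^4 + 80·t^3 + 60·t^2 - 30·t + 2. Die Ableitung von der Beschleunigung ergibt den Ruck: j(t) = 120·t^3 + 240·t^2 + 120·t - 30. Mit j(t) = 120·t^3 + 240·t^2 + 120·t - 30 und Einsetzen von t = 1, finden wir j = 450.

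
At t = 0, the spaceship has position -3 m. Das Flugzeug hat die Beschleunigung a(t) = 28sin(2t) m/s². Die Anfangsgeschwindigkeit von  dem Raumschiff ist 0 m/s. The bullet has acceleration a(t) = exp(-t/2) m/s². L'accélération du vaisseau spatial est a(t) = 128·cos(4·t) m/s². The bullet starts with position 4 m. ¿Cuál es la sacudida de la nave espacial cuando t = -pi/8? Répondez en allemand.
Wir müssen unsere Gleichung für die Beschleunigung a(t) = 128·cos(4·t) 1-mal ableiten. Mit d/dt von a(t) finden wir j(t) = -512·sin(4·t). Wir haben den Ruck j(t) = -512·sin(4·t). Durch Einsetzen von t = -pi/8: j(-pi/8) = 512.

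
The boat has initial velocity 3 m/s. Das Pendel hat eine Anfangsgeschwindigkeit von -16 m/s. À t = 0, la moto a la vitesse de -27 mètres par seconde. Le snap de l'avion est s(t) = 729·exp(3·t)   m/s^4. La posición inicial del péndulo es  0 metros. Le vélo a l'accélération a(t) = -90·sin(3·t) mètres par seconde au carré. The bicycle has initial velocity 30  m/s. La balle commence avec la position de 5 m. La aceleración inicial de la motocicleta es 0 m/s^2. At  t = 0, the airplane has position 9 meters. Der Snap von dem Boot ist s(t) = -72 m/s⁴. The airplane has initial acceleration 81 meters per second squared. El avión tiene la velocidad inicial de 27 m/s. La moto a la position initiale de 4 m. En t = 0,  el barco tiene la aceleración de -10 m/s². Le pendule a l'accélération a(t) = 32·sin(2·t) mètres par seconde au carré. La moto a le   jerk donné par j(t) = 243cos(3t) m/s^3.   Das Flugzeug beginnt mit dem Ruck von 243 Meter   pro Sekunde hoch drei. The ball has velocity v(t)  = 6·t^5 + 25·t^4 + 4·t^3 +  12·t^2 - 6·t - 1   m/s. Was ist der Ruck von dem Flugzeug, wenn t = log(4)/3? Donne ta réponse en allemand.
Wir müssen das Integral unserer Gleichung für den Snap s(t) = 729·exp(3·t) 1-mal finden. Das Integral von dem Snap ist der Ruck. Mit j(0) = 243 erhalten wir j(t) = 243·exp(3·t). Mit j(t) = 243·exp(3·t) und Einsetzen von t = log(4)/3, finden wir j = 972.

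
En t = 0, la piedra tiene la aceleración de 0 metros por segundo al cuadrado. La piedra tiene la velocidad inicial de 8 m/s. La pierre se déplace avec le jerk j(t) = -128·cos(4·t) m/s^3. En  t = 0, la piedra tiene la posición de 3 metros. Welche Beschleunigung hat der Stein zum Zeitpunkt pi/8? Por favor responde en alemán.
Um dies zu lösen, müssen wir 1 Integral unserer Gleichung für den Ruck j(t) = -128·cos(4·t) finden. Mit ∫j(t)dt und Anwendung von a(0) = 0, finden wir a(t) = -32·sin(4·t). Aus der Gleichung für die Beschleunigung a(t) = -32·sin(4·t), setzen wir t = pi/8 ein und erhalten a = -32.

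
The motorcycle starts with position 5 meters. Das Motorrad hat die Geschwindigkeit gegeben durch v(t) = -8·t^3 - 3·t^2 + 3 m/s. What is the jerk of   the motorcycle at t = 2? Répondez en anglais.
Starting from velocity v(t) = -8·t^3 - 3·t^2 + 3, we take 2 derivatives. Taking d/dt of v(t), we find a(t) = -24·t^2 - 6·t. Differentiating acceleration, we get jerk: j(t) = -48·t - 6. We have jerk j(t) = -48·t - 6. Substituting t = 2: j(2) = -102.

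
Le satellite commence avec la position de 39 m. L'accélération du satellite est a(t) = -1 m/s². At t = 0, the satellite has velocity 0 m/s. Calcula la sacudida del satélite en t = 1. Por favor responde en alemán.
Wir müssen unsere Gleichung für die Beschleunigung a(t) = -1 1-mal ableiten. Durch Ableiten von der Beschleunigung erhalten wir den Ruck: j(t) = 0. Wir haben den Ruck j(t) = 0. Durch Einsetzen von t = 1: j(1) = 0.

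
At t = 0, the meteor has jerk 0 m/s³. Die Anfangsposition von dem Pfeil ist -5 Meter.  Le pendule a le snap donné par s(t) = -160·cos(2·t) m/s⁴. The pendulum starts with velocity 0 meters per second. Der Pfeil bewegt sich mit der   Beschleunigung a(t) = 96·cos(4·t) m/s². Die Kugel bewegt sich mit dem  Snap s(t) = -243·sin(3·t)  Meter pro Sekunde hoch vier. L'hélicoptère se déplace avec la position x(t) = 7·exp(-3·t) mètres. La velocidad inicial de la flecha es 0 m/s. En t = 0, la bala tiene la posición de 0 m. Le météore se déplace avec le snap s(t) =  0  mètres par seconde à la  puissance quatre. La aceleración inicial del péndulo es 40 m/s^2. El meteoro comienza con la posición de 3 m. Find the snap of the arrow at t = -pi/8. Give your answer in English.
Starting from acceleration a(t) = 96·cos(4·t), we take 2 derivatives. Differentiating acceleration, we get jerk: j(t) = -384·sin(4·t). Taking d/dt of j(t), we find s(t) = -1536·cos(4·t). We have snap s(t) = -1536·cos(4·t). Substituting t = -pi/8: s(-pi/8) = 0.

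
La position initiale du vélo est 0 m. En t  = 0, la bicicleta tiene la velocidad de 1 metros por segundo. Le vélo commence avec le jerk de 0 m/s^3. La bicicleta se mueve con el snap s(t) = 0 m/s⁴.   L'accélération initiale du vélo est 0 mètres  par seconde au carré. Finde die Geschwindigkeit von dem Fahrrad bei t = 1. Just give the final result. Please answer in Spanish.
En t = 1, v = 1.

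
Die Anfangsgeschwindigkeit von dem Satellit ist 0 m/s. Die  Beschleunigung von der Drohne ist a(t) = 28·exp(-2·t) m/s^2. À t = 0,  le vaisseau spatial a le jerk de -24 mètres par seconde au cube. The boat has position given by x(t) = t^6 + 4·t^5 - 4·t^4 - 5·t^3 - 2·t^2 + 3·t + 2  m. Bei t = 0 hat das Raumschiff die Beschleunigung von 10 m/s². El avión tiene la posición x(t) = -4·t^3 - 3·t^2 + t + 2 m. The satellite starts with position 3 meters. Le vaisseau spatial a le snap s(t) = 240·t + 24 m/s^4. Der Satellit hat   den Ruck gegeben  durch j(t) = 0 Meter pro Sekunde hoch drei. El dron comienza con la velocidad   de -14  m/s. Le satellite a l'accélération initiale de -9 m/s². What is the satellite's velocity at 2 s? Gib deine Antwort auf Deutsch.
Wir müssen unsere Gleichung für den Ruck j(t) = 0 2-mal integrieren. Mit ∫j(t)dt und Anwendung von a(0) = -9, finden wir a(t) = -9. Die Stammfunktion von der Beschleunigung, mit v(0) = 0, ergibt die Geschwindigkeit: v(t) = -9·t. Mit v(t) = -9·t und Einsetzen von t = 2, finden wir v = -18.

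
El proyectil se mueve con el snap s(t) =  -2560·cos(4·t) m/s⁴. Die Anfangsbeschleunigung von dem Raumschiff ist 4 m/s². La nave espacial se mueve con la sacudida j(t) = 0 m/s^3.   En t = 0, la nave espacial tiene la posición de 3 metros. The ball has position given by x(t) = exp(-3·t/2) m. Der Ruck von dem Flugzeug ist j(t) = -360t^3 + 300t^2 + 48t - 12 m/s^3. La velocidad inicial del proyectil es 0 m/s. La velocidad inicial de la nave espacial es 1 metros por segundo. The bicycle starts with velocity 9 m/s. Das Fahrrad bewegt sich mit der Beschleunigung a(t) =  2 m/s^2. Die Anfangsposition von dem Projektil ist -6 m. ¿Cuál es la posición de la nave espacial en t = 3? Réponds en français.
Nous devons trouver la primitive de notre équation du jerk j(t) = 0 3 fois. En intégrant le jerk et en utilisant la condition initiale a(0) = 4, nous obtenons a(t) = 4. L'intégrale de l'accélération, avec v(0) = 1, donne la vitesse: v(t) = 4·t + 1. La primitive de la vitesse est la position. En utilisant x(0) = 3, nous obtenons x(t) = 2·t^2 + t + 3. Nous avons la position x(t) = 2·t^2 + t + 3. En substituant t = 3: x(3) = 24.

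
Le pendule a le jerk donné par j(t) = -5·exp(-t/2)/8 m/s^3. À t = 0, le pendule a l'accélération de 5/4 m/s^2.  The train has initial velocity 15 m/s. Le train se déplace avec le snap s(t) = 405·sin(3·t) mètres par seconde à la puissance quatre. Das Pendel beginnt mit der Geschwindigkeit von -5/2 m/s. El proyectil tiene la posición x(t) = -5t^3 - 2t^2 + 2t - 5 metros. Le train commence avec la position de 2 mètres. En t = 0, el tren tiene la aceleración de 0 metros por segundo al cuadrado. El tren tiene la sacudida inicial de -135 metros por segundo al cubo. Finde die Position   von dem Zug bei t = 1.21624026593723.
Wir müssen unsere Gleichung für den Snap s(t) = 405·sin(3·t) 4-mal integrieren. Durch Integration von dem Snap und Verwendung der Anfangsbedingung j(0) = -135, erhalten wir j(t) = -135·cos(3·t). Mit ∫j(t)dt und Anwendung von a(0) = 0, finden wir a(t) = -45·sin(3·t). Die Stammfunktion von der Beschleunigung ist die Geschwindigkeit. Mit v(0) = 15 erhalten wir v(t) = 15·cos(3·t). Das Integral von der Geschwindigkeit ist die Position. Mit x(0) = 2 erhalten wir x(t) = 5·sin(3·t) + 2. Wir haben die Position x(t) = 5·sin(3·t) + 2. Durch Einsetzen von t = 1.21624026593723: x(1.21624026593723) = -0.428344204189888.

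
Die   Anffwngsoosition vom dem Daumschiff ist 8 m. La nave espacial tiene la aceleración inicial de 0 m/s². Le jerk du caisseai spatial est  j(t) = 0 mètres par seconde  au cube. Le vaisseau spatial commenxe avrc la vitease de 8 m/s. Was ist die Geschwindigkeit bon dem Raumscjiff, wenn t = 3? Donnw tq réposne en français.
Nous devons intégrer notre équation du jerk j(t) = 0 2 fois. L'intégrale du jerk, avec a(0) = 0, donne l'accélération: a(t) = 0. L'intégrale de l'accélération, avec v(0) = 8, donne la vitesse: v(t) = 8. De l'équation de la vitesse v(t) = 8, nous substituons t = 3 pour obtenir v = 8.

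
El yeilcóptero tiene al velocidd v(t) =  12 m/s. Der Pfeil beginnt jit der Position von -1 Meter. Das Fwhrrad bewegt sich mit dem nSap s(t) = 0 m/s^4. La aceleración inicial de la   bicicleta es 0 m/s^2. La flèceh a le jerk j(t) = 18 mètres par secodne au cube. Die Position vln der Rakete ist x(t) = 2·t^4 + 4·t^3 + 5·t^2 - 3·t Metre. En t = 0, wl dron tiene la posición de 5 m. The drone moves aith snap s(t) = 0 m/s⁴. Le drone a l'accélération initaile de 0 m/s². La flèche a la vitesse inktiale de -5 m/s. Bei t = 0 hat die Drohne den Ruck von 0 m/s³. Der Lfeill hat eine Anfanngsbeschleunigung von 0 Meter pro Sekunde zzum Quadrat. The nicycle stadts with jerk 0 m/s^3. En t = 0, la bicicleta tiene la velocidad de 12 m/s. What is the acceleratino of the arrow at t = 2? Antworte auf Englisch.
To find the answer, we compute 1 antiderivative of j(t) = 18. Finding the antiderivative of j(t) and using a(0) = 0: a(t) = 18·t. We have acceleration a(t) = 18·t. Substituting t = 2: a(2) = 36.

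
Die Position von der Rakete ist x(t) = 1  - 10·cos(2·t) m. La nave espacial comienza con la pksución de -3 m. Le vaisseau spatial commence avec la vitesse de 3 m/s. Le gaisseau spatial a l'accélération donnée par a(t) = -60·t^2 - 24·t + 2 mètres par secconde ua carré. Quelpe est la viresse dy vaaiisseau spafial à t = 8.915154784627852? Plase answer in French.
En partant de l'accélération a(t) = -60·t^2 - 24·t + 2, nous prenons 1 intégrale. L'intégrale de l'accélération, avec v(0) = 3, donne la vitesse: v(t) = -20·t^3 - 12·t^2 + 2·t + 3. Nous avons la vitesse v(t) = -20·t^3 - 12·t^2 + 2·t + 3. En substituant t = 8.915154784627852: v(8.915154784627852) = -15104.4568499142.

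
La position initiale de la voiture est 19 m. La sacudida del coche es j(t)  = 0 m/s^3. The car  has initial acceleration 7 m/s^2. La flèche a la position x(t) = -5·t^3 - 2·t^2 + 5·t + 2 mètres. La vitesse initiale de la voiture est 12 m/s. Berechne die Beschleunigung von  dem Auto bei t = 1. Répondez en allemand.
Ausgehend von dem Ruck j(t) = 0, nehmen wir 1 Integral. Die Stammfunktion von dem Ruck, mit a(0) = 7, ergibt die Beschleunigung: a(t) = 7. Wir haben die Beschleunigung a(t) = 7. Durch Einsetzen von t = 1: a(1) = 7.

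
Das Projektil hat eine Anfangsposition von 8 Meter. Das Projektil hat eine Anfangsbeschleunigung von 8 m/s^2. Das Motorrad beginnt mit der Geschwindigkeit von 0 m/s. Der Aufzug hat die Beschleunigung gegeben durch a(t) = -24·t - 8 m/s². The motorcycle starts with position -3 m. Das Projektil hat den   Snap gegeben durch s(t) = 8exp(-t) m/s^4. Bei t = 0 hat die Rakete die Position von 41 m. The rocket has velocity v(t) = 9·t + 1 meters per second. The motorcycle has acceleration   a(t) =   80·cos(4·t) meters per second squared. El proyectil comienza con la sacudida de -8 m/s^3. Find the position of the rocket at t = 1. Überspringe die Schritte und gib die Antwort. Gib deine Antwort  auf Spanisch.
x(1) = 93/2.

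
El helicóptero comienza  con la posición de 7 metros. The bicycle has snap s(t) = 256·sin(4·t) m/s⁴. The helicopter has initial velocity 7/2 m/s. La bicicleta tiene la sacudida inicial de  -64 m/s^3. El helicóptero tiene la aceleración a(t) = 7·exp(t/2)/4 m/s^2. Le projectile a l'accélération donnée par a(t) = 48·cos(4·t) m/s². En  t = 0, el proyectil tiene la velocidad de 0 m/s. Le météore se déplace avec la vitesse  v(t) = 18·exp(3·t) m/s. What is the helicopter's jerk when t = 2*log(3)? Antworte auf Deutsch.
Ausgehend von der Beschleunigung a(t) = 7·exp(t/2)/4, nehmen wir 1 Ableitung. Durch Ableiten von der Beschleunigung erhalten wir den Ruck: j(t) = 7·exp(t/2)/8. Wir haben den Ruck j(t) = 7·exp(t/2)/8. Durch Einsetzen von t = 2*log(3): j(2*log(3)) = 21/8.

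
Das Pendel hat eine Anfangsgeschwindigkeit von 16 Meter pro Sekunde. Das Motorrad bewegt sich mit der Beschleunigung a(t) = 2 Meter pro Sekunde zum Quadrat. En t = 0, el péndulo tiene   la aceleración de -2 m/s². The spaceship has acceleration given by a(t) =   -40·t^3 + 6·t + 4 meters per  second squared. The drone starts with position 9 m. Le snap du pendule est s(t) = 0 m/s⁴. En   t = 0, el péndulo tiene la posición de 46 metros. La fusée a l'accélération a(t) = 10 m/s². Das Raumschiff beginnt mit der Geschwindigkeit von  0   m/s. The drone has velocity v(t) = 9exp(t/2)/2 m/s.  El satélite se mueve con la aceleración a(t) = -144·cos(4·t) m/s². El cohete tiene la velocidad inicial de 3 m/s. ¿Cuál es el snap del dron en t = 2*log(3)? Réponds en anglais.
Starting from velocity v(t) = 9·exp(t/2)/2, we take 3 derivatives. The derivative of velocity gives acceleration: a(t) = 9·exp(t/2)/4. Taking d/dt of a(t), we find j(t) = 9·exp(t/2)/8. Taking d/dt of j(t), we find s(t) = 9·exp(t/2)/16. From the given snap equation s(t) = 9·exp(t/2)/16, we substitute t = 2*log(3) to get s = 27/16.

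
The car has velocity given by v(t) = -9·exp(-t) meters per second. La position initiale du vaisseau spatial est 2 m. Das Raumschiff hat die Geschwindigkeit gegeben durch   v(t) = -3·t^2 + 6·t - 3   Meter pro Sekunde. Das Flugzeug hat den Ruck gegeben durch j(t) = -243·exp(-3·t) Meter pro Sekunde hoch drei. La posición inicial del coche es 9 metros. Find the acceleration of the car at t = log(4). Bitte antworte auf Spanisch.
Para resolver esto, necesitamos tomar 1 derivada de nuestra ecuación de la velocidad v(t) = -9·exp(-t). Tomando d/dt de v(t), encontramos a(t) = 9·exp(-t). De la ecuación de la aceleración a(t) = 9·exp(-t), sustituimos t = log(4) para obtener a = 9/4.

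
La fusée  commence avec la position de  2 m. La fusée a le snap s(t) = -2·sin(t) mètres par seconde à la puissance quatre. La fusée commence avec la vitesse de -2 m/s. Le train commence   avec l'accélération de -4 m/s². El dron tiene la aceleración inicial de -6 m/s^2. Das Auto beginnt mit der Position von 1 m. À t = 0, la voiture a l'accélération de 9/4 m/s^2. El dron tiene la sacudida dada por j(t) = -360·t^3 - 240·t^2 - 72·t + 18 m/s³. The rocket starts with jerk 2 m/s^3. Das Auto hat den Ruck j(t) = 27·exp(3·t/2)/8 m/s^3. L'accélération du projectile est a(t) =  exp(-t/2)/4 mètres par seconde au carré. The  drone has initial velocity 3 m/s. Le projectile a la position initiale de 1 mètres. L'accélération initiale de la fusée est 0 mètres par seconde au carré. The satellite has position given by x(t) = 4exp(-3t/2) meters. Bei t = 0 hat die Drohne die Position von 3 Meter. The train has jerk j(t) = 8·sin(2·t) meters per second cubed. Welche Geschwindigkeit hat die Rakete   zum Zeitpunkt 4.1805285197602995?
Wir müssen unsere Gleichung für den Snap s(t) = -2·sin(t) 3-mal integrieren. Das Integral von dem Snap, mit j(0) = 2, ergibt den Ruck: j(t) = 2·cos(t). Die Stammfunktion von dem Ruck ist die Beschleunigung. Mit a(0) = 0 erhalten wir a(t) = 2·sin(t). Mit ∫a(t)dt und Anwendung von v(0) = -2, finden wir v(t) = -2·cos(t). Wir haben die Geschwindigkeit v(t) = -2·cos(t). Durch Einsetzen von t = 4.1805285197602995: v(4.1805285197602995) = 1.01427536791092.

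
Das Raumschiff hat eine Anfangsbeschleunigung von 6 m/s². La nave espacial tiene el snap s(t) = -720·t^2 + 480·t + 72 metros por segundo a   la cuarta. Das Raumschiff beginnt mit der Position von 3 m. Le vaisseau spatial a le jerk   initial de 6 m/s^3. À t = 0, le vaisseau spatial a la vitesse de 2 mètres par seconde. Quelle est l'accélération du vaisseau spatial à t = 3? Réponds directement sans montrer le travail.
À t = 3, a = -2352.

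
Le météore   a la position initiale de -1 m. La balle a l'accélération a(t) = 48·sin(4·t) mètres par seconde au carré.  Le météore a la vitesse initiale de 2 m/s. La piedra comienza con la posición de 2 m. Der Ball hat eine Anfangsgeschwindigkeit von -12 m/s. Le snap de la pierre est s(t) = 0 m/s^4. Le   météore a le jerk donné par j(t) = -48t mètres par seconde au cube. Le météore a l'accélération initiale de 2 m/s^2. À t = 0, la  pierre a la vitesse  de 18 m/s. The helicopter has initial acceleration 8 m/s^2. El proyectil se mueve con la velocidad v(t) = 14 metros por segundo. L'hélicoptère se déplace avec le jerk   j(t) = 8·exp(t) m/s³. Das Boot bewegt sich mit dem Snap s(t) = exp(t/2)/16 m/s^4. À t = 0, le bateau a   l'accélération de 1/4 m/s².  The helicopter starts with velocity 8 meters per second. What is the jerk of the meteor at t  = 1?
From the given jerk equation j(t) = -48·t, we substitute t = 1 to get j = -48.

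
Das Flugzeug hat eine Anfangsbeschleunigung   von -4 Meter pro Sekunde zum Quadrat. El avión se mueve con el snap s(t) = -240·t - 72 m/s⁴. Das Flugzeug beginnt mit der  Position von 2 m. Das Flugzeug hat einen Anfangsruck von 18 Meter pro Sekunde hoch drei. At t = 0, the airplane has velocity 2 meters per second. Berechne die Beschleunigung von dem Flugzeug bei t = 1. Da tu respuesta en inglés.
To solve this, we need to take 2 integrals of our snap equation s(t) = -240·t - 72. The integral of snap, with j(0) = 18, gives jerk: j(t) = -120·t^2 - 72·t + 18. The integral of jerk, with a(0) = -4, gives acceleration: a(t) = -40·t^3 - 36·t^2 + 18·t - 4. We have acceleration a(t) = -40·t^3 - 36·t^2 + 18·t - 4. Substituting t = 1: a(1) = -62.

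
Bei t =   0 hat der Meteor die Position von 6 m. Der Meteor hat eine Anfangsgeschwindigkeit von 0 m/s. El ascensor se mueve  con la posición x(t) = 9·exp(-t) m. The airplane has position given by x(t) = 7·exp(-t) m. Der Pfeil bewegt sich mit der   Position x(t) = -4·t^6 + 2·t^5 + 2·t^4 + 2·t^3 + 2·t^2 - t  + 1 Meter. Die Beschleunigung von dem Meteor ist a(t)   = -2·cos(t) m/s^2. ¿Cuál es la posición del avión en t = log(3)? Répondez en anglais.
We have position x(t) = 7·exp(-t). Substituting t = log(3): x(log(3)) = 7/3.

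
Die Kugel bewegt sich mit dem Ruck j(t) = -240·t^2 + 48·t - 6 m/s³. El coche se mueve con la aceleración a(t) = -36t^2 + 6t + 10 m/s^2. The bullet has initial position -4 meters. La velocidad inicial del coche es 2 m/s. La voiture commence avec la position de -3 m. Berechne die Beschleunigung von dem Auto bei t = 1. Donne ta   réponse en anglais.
Using a(t) = -36·t^2 + 6·t + 10 and substituting t = 1, we find a = -20.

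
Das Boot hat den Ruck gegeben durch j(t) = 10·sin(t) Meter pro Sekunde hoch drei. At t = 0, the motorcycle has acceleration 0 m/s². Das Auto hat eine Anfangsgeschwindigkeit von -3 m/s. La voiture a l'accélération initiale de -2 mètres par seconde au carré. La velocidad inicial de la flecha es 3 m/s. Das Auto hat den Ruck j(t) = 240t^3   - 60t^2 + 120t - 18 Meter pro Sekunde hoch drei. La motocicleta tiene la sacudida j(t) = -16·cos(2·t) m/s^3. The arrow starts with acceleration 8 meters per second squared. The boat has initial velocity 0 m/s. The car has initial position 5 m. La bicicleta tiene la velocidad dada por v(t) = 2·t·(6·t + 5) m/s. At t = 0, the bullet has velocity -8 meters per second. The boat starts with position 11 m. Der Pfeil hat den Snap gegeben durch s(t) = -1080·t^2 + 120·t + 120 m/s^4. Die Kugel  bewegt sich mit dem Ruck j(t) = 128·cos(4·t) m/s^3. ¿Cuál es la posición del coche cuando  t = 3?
Para resolver esto, necesitamos tomar 3 integrales de nuestra ecuación de la sacudida j(t) = 240·t^3 - 60·t^2 + 120·t - 18. Tomando ∫j(t)dt y aplicando a(0) = -2, encontramos a(t) = 60·t^4 - 20·t^3 + 60·t^2 - 18·t - 2. La antiderivada de la aceleración, con v(0) = -3, da la velocidad: v(t) = 12·t^5 - 5·t^4 + 20·t^3 - 9·t^2 - 2·t - 3. La antiderivada de la velocidad es la posición. Usando x(0) = 5, obtenemos x(t) = 2·t^6 - t^5 + 5·t^4 - 3·t^3 - t^2 - 3·t + 5. Usando x(t) = 2·t^6 - t^5 + 5·t^4 - 3·t^3 - t^2 - 3·t + 5 y sustituyendo t = 3, encontramos x = 1526.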